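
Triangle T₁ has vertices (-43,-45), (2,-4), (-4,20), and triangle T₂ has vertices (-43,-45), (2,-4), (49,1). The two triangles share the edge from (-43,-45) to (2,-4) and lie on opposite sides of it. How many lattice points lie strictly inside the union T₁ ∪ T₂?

The union is the simple quadrilateral with vertices (-43,-45), (-4,20), (2,-4), (49,1) in order.
Using the shoelace formula, 2A = |((-43)·20 − (-4)·(-45)) + ((-4)·(-4) − 2·20) + (2·1 − 49·(-4)) + (49·(-45) − (-43)·1)| = 3028, so the area is 1514.
The number of boundary lattice points is Σ gcd(|Δx|,|Δy|) = gcd(39,65) + gcd(6,24) + gcd(47,5) + gcd(92,46) = 13+6+1+46 = 66.
By Pick's theorem I = A − B/2 + 1 = 1514 − 66/2 + 1 = 1482.

1482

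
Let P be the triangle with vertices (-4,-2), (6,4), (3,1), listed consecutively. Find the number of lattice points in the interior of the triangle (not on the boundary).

4

The shoelace formula gives twice the area as |((-4)·4 − 6·(-2)) + (6·1 − 3·4) + (3·(-2) − (-4)·1)| = 12, so the area is 6.
Along each edge there are gcd(|Δx|,|Δy|)+1 lattice points, so counting each shared vertex once the boundary has gcd(10,6) + gcd(3,3) + gcd(7,3) = 2+3+1 = 6.
By Pick's theorem A = I + B/2 − 1, so I = 6 − 6/2 + 1 = 4.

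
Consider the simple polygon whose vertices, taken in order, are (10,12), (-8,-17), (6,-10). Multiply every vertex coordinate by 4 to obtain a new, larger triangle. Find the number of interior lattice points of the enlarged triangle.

The shoelace formula gives twice the area as |(10·(-17) − (-8)·12) + ((-8)·(-10) − 6·(-17)) + (6·12 − 10·(-10))| = 280, so the area is 140.
The number of boundary lattice points is Σ gcd(|Δx|,|Δy|) = gcd(18,29) + gcd(14,7) + gcd(4,22) = 1+7+2 = 10.
Scaling by 4 multiplies the area by 4² = 16 (so the new area is 2240) and multiplies the boundary lattice-point count by 4, giving 40.
By Pick's theorem, the interior count of the dilated polygon is 2240 − 40/2 + 1 = 2221.

2221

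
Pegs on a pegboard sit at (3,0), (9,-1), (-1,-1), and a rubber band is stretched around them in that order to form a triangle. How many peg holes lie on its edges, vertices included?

The number of boundary lattice points is Σ gcd(|Δx|,|Δy|) = gcd(6,1) + gcd(10,0) + gcd(4,1) = 1+10+1 = 12.

12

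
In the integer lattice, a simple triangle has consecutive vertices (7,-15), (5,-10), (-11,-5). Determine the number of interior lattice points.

34

Using the shoelace formula, 2A = |[7·(-10) − 5·(-15)] + [5·(-5) − (-11)·(-10)] + [(-11)·(-15) − 7·(-5)]| = 70, so the area is 35.
Summing gcd(|Δx|,|Δy|) over the edges gives the boundary count: gcd(2,5) + gcd(16,5) + gcd(18,10) = 1+1+2 = 4.
Pick's theorem gives I = A − B/2 + 1 = 35 − 4/2 + 1 = 34.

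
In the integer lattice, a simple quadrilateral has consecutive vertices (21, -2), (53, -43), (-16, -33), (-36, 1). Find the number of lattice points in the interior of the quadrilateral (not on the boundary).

The shoelace formula gives twice the area as |(21·(-43) − 53·(-2)) + (53·(-33) − (-16)·(-43)) + ((-16)·1 − (-36)·(-33)) + ((-36)·(-2) − 21·1)| = 4387, so the area is 2193.5.
Summing gcd(|Δx|,|Δy|) over the edges gives the boundary count: gcd(32,41) + gcd(69,10) + gcd(20,34) + gcd(57,3) = 1+1+2+3 = 7.
By Pick's theorem A = I + B/2 − 1, so I = 2193.5 − 7/2 + 1 = 2191.

2191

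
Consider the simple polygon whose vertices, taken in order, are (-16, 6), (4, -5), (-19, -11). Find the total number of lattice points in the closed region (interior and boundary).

The shoelace formula gives twice the area as |((-16)·(-5) − 4·6) + (4·(-11) − (-19)·(-5)) + ((-19)·6 − (-16)·(-11))| = 373, so the area is 186.5.
Summing gcd(|Δx|,|Δy|) over the edges gives the boundary count: gcd(20,11) + gcd(23,6) + gcd(3,17) = 1+1+1 = 3.
Pick's theorem gives I = A − B/2 + 1 = 186.5 − 3/2 + 1 = 186, so the closed region contains I + B = 186 + 3 = 189 lattice points.

189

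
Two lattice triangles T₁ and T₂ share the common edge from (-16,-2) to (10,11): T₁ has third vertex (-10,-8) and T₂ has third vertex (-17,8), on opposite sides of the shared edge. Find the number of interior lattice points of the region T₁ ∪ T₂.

249

The union is the simple quadrilateral with vertices (-16,-2), (-10,-8), (10,11), (-17,8) in order.
By the shoelace formula, twice the signed area is |((-16)·(-8) − (-10)·(-2)) + ((-10)·11 − 10·(-8)) + (10·8 − (-17)·11) + ((-17)·(-2) − (-16)·8)| = 507, so the area is 253.5.
The number of boundary lattice points is Σ gcd(|Δx|,|Δy|) = gcd(6,6) + gcd(20,19) + gcd(27,3) + gcd(1,10) = 6+1+3+1 = 11.
By Pick's theorem I = A − B/2 + 1 = 253.5 − 11/2 + 1 = 249.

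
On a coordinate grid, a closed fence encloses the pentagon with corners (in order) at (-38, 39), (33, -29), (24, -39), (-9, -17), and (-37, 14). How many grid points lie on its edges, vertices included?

The number of boundary lattice points is Σ gcd(|Δx|,|Δy|) = gcd(71,68) + gcd(9,10) + gcd(33,22) + gcd(28,31) + gcd(1,25) = 1+1+11+1+1 = 15.

15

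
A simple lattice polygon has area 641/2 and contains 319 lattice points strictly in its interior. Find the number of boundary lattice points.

Pick's theorem gives A = I + B/2 − 1, so B = 2(A − I + 1) = 2(641/2 − 319 + 1) = 5.

5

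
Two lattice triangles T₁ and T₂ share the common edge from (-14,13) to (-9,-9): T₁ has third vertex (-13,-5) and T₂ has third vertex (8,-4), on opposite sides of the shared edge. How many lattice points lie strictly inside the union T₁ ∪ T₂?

231

The union is the simple quadrilateral with vertices (-14,13), (-13,-5), (-9,-9), (8,-4) in order.
Using the shoelace formula, 2A = |((-14)·(-5) − (-13)·13) + ((-13)·(-9) − (-9)·(-5)) + ((-9)·(-4) − 8·(-9)) + (8·13 − (-14)·(-4))| = 467, so the area is 233.5.
Along each edge there are gcd(|Δx|,|Δy|)+1 lattice points, so counting each shared vertex once the boundary has gcd(1,18) + gcd(4,4) + gcd(17,5) + gcd(22,17) = 1+4+1+1 = 7.
By Pick's theorem I = A − B/2 + 1 = 233.5 − 7/2 + 1 = 231.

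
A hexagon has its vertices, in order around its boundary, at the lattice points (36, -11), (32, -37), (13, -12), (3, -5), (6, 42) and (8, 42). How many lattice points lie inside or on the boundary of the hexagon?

1225

By the shoelace formula, twice the signed area is |(36·(-37) − 32·(-11)) + (32·(-12) − 13·(-37)) + (13·(-5) − 3·(-12)) + (3·42 − 6·(-5)) + (6·42 − 8·42) + (8·(-11) − 36·42)| = 2440, so the area is 1220.
The number of boundary lattice points is Σ gcd(|Δx|,|Δy|) = gcd(4,26) + gcd(19,25) + gcd(10,7) + gcd(3,47) + gcd(2,0) + gcd(28,53) = 2+1+1+1+2+1 = 8.
Pick's theorem gives I = A − B/2 + 1 = 1220 − 8/2 + 1 = 1217, so the closed region contains I + B = 1217 + 8 = 1225 lattice points.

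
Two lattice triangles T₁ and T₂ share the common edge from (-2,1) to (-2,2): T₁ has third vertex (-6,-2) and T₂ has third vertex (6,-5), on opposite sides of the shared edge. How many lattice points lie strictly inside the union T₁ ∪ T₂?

3

The union is the simple quadrilateral with vertices (-2,1), (-6,-2), (-2,2), (6,-5) in order.
By the shoelace formula, twice the signed area is |[(-2)·(-2) − (-6)·1] + [(-6)·2 − (-2)·(-2)] + [(-2)·(-5) − 6·2] + [6·1 − (-2)·(-5)]| = 12, so the area is 6.
Along each edge there are gcd(|Δx|,|Δy|)+1 lattice points, so counting each shared vertex once the boundary has gcd(4,3) + gcd(4,4) + gcd(8,7) + gcd(8,6) = 1+4+1+2 = 8.
By Pick's theorem I = A − B/2 + 1 = 6 − 8/2 + 1 = 3.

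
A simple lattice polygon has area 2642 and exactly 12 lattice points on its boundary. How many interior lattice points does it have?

Pick's theorem A = I + B/2 − 1 rearranges to I = A − B/2 + 1 = 2642 − 12/2 + 1 = 2637.

2637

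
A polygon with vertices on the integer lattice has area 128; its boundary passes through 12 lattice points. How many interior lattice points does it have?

123

Pick's theorem A = I + B/2 − 1 rearranges to I = A − B/2 + 1 = 128 − 12/2 + 1 = 123.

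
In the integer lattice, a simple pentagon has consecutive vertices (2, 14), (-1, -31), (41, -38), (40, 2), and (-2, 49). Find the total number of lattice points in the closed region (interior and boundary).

2358

By the shoelace formula, twice the signed area is |(2·(-31) − (-1)·14) + ((-1)·(-38) − 41·(-31)) + (41·2 − 40·(-38)) + (40·49 − (-2)·2) + ((-2)·14 − 2·49)| = 4701, so the area is 4701/2.
Along each edge there are gcd(|Δx|,|Δy|)+1 lattice points, so counting each shared vertex once the boundary has gcd(3,45) + gcd(42,7) + gcd(1,40) + gcd(42,47) + gcd(4,35) = 3+7+1+1+1 = 13.
Pick's theorem gives I = A − B/2 + 1 = 4701/2 − 13/2 + 1 = 2345, so the closed region contains I + B = 2345 + 13 = 2358 lattice points.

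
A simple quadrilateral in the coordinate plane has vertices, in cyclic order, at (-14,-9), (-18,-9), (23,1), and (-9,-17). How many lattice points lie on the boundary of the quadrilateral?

Along each edge there are gcd(|Δx|,|Δy|)+1 lattice points, so counting each shared vertex once the boundary has gcd(4,0) + gcd(41,10) + gcd(32,18) + gcd(5,8) = 4+1+2+1 = 8.

8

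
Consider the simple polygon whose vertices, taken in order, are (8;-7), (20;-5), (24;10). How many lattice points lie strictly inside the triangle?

By the shoelace formula, twice the signed area is |(8·(-5) − 20·(-7)) + (20·10 − 24·(-5)) + (24·(-7) − 8·10)| = 172, so the area is 86.
The number of boundary lattice points is Σ gcd(|Δx|,|Δy|) = gcd(12,2) + gcd(4,15) + gcd(16,17) = 2+1+1 = 4.
Pick's theorem gives I = A − B/2 + 1 = 86 − 4/2 + 1 = 85.

85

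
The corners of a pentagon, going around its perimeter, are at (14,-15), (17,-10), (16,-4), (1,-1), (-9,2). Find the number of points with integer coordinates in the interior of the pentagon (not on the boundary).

By the shoelace formula, twice the signed area is |(14·(-10) − 17·(-15)) + (17·(-4) − 16·(-10)) + (16·(-1) − 1·(-4)) + (1·2 − (-9)·(-1)) + ((-9)·(-15) − 14·2)| = 295, so the area is 147.5.
The number of boundary lattice points is Σ gcd(|Δx|,|Δy|) = gcd(3,5) + gcd(1,6) + gcd(15,3) + gcd(10,3) + gcd(23,17) = 1+1+3+1+1 = 7.
By Pick's theorem A = I + B/2 − 1, so I = 147.5 − 7/2 + 1 = 145.

145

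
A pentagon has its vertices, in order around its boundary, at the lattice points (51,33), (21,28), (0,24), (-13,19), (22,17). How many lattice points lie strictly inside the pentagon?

The shoelace formula gives twice the area as |[51·28 − 21·33] + [21·24 − 0·28] + [0·19 − (-13)·24] + [(-13)·17 − 22·19] + [22·33 − 51·17]| = 771, so the area is 771/2.
Along each edge there are gcd(|Δx|,|Δy|)+1 lattice points, so counting each shared vertex once the boundary has gcd(30,5) + gcd(21,4) + gcd(13,5) + gcd(35,2) + gcd(29,16) = 5+1+1+1+1 = 9.
Pick's theorem gives I = A − B/2 + 1 = 771/2 − 9/2 + 1 = 382.

382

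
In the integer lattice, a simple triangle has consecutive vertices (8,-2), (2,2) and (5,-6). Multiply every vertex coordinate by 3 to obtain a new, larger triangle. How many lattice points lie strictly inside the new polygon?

By the shoelace formula, twice the signed area is |[8·2 − 2·(-2)] + [2·(-6) − 5·2] + [5·(-2) − 8·(-6)]| = 36, so the area is 18.
The number of boundary lattice points is Σ gcd(|Δx|,|Δy|) = gcd(6,4) + gcd(3,8) + gcd(3,4) = 2+1+1 = 4.
Scaling by 3 multiplies the area by 3² = 9 (so the new area is 162) and multiplies the boundary lattice-point count by 3, giving 12.
By Pick's theorem, the interior count of the dilated polygon is 162 − 12/2 + 1 = 157.

157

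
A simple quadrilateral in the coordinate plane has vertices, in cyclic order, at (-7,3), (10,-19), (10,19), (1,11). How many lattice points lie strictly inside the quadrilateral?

304

Using the shoelace formula, 2A = |[(-7)·(-19) − 10·3] + [10·19 − 10·(-19)] + [10·11 − 1·19] + [1·3 − (-7)·11]| = 654, so the area is 327.
The number of boundary lattice points is Σ gcd(|Δx|,|Δy|) = gcd(17,22) + gcd(0,38) + gcd(9,8) + gcd(8,8) = 1+38+1+8 = 48.
By Pick's theorem A = I + B/2 − 1, so I = 327 − 48/2 + 1 = 304.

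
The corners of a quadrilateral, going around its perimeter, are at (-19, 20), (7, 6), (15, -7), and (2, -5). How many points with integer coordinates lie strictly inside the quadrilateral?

253

By the shoelace formula, twice the signed area is |((-19)·6 − 7·20) + (7·(-7) − 15·6) + (15·(-5) − 2·(-7)) + (2·20 − (-19)·(-5))| = 509, so the area is 509/2.
The number of boundary lattice points is Σ gcd(|Δx|,|Δy|) = gcd(26,14) + gcd(8,13) + gcd(13,2) + gcd(21,25) = 2+1+1+1 = 5.
Pick's theorem gives I = A − B/2 + 1 = 509/2 − 5/2 + 1 = 253.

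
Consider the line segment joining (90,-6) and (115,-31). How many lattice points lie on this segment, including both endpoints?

The number of lattice points on a segment between lattice points is gcd(|Δx|,|Δy|) + 1 = gcd(25,25) + 1 = 25 + 1 = 26.

26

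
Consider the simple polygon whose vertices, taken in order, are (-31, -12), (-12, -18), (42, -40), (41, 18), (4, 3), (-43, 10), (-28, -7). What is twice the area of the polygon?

By the shoelace formula, twice the signed area is |[(-31)·(-18) − (-12)·(-12)] + [(-12)·(-40) − 42·(-18)] + [42·18 − 41·(-40)] + [41·3 − 4·18] + [4·10 − (-43)·3] + [(-43)·(-7) − (-28)·10] + [(-28)·(-12) − (-31)·(-7)]| = 4966, so the area is 2483.

4966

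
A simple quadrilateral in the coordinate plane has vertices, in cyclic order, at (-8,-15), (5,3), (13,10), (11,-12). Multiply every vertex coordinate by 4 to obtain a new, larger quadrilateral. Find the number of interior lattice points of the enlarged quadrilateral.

3711

By the shoelace formula, twice the signed area is |[(-8)·3 − 5·(-15)] + [5·10 − 13·3] + [13·(-12) − 11·10] + [11·(-15) − (-8)·(-12)]| = 465, so the area is 232.5.
The number of boundary lattice points is Σ gcd(|Δx|,|Δy|) = gcd(13,18) + gcd(8,7) + gcd(2,22) + gcd(19,3) = 1+1+2+1 = 5.
Scaling by 4 multiplies the area by 4² = 16 (so the new area is 3720) and multiplies the boundary lattice-point count by 4, giving 20.
By Pick's theorem, the interior count of the dilated polygon is 3720 − 20/2 + 1 = 3711.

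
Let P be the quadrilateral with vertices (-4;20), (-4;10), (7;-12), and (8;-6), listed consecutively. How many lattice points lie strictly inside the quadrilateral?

Using the shoelace formula, 2A = |[(-4)·10 − (-4)·20] + [(-4)·(-12) − 7·10] + [7·(-6) − 8·(-12)] + [8·20 − (-4)·(-6)]| = 208, so the area is 104.
Summing gcd(|Δx|,|Δy|) over the edges gives the boundary count: gcd(0,10) + gcd(11,22) + gcd(1,6) + gcd(12,26) = 10+11+1+2 = 24.
By Pick's theorem A = I + B/2 − 1, so I = 104 − 24/2 + 1 = 93.

93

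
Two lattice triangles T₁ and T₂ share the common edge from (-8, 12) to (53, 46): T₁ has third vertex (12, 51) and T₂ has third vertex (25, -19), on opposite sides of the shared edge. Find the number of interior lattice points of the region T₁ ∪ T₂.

The union is the simple quadrilateral with vertices (-8, 12), (12, 51), (53, 46), (25, -19) in order.
The shoelace formula gives twice the area as |[(-8)·51 − 12·12] + [12·46 − 53·51] + [53·(-19) − 25·46] + [25·12 − (-8)·(-19)]| = 4712, so the area is 2356.
The number of boundary lattice points is Σ gcd(|Δx|,|Δy|) = gcd(20,39) + gcd(41,5) + gcd(28,65) + gcd(33,31) = 1+1+1+1 = 4.
By Pick's theorem I = A − B/2 + 1 = 2356 − 4/2 + 1 = 2355.

2355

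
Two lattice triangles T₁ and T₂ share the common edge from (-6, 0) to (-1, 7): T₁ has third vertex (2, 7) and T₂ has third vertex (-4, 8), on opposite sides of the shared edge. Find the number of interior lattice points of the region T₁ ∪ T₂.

The union is the simple quadrilateral with vertices (-6, 0), (2, 7), (-1, 7), (-4, 8) in order.
By the shoelace formula, twice the signed area is |[(-6)·7 − 2·0] + [2·7 − (-1)·7] + [(-1)·8 − (-4)·7] + [(-4)·0 − (-6)·8]| = 47, so the area is 23.5.
Along each edge there are gcd(|Δx|,|Δy|)+1 lattice points, so counting each shared vertex once the boundary has gcd(8,7) + gcd(3,0) + gcd(3,1) + gcd(2,8) = 1+3+1+2 = 7.
By Pick's theorem I = A − B/2 + 1 = 23.5 − 7/2 + 1 = 21.

21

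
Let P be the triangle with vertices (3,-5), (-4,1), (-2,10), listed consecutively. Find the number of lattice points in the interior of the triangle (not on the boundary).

Using the shoelace formula, 2A = |(3·1 − (-4)·(-5)) + ((-4)·10 − (-2)·1) + ((-2)·(-5) − 3·10)| = 75, so the area is 37.5.
The number of boundary lattice points is Σ gcd(|Δx|,|Δy|) = gcd(7,6) + gcd(2,9) + gcd(5,15) = 1+1+5 = 7.
By Pick's theorem A = I + B/2 − 1, so I = 37.5 − 7/2 + 1 = 35.

35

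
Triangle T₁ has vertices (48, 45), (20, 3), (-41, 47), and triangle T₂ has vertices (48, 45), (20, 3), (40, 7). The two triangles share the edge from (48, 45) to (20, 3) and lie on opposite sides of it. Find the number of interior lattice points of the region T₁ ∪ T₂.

The union is the simple quadrilateral with vertices (48, 45), (-41, 47), (20, 3), (40, 7) in order.
By the shoelace formula, twice the signed area is |[48·47 − (-41)·45] + [(-41)·3 − 20·47] + [20·7 − 40·3] + [40·45 − 48·7]| = 4522, so the area is 2261.
Along each edge there are gcd(|Δx|,|Δy|)+1 lattice points, so counting each shared vertex once the boundary has gcd(89,2) + gcd(61,44) + gcd(20,4) + gcd(8,38) = 1+1+4+2 = 8.
By Pick's theorem I = A − B/2 + 1 = 2261 − 8/2 + 1 = 2258.

2258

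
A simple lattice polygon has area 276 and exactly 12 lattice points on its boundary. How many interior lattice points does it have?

Pick's theorem A = I + B/2 − 1 rearranges to I = A − B/2 + 1 = 276 − 12/2 + 1 = 271.

271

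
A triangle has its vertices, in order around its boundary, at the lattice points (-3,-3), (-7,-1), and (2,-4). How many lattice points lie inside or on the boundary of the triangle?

7

By the shoelace formula, twice the signed area is |[(-3)·(-1) − (-7)·(-3)] + [(-7)·(-4) − 2·(-1)] + [2·(-3) − (-3)·(-4)]| = 6, so the area is 3.
Along each edge there are gcd(|Δx|,|Δy|)+1 lattice points, so counting each shared vertex once the boundary has gcd(4,2) + gcd(9,3) + gcd(5,1) = 2+3+1 = 6.
Pick's theorem gives I = A − B/2 + 1 = 3 − 6/2 + 1 = 1, so the closed region contains I + B = 1 + 6 = 7 lattice points.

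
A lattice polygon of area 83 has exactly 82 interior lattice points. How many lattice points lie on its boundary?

Pick's theorem gives A = I + B/2 − 1, so B = 2(A − I + 1) = 2(83 − 82 + 1) = 4.

4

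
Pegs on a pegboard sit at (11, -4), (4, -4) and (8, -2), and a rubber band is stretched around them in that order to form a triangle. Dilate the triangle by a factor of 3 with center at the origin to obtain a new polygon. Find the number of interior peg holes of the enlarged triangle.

The shoelace formula gives twice the area as |[11·(-4) − 4·(-4)] + [4·(-2) − 8·(-4)] + [8·(-4) − 11·(-2)]| = 14, so the area is 7.
Summing gcd(|Δx|,|Δy|) over the edges gives the boundary count: gcd(7,0) + gcd(4,2) + gcd(3,2) = 7+2+1 = 10.
Scaling by 3 multiplies the area by 3² = 9 (so the new area is 63) and multiplies the boundary lattice-point count by 3, giving 30.
By Pick's theorem, the interior count of the dilated polygon is 63 − 30/2 + 1 = 49.

49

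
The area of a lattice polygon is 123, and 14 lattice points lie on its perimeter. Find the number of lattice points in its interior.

117

From Pick's theorem, I = A − B/2 + 1 = 123 − 14/2 + 1 = 117.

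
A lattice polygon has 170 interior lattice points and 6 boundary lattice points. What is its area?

172

By Pick's theorem, A = I + B/2 − 1 = 170 + 6/2 − 1 = 172.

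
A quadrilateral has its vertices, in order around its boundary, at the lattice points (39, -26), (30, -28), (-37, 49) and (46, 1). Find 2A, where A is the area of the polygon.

The shoelace formula gives twice the area as |(39·(-28) − 30·(-26)) + (30·49 − (-37)·(-28)) + ((-37)·1 − 46·49) + (46·(-26) − 39·1)| = 3404, so the area is 1702.

3404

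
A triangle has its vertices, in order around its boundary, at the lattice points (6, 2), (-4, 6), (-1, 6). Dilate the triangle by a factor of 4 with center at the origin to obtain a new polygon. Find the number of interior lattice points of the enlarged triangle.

85

Using the shoelace formula, 2A = |[6·6 − (-4)·2] + [(-4)·6 − (-1)·6] + [(-1)·2 − 6·6]| = 12, so the area is 6.
Along each edge there are gcd(|Δx|,|Δy|)+1 lattice points, so counting each shared vertex once the boundary has gcd(10,4) + gcd(3,0) + gcd(7,4) = 2+3+1 = 6.
Scaling by 4 multiplies the area by 4² = 16 (so the new area is 96) and multiplies the boundary lattice-point count by 4, giving 24.
By Pick's theorem, the interior count of the dilated polygon is 96 − 24/2 + 1 = 85.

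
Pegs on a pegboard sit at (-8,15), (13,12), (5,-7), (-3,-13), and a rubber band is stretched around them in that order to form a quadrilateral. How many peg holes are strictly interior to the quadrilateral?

336

Using the shoelace formula, 2A = |((-8)·12 − 13·15) + (13·(-7) − 5·12) + (5·(-13) − (-3)·(-7)) + ((-3)·15 − (-8)·(-13))| = 677, so the area is 338.5.
Along each edge there are gcd(|Δx|,|Δy|)+1 lattice points, so counting each shared vertex once the boundary has gcd(21,3) + gcd(8,19) + gcd(8,6) + gcd(5,28) = 3+1+2+1 = 7.
By Pick's theorem A = I + B/2 − 1, so I = 338.5 − 7/2 + 1 = 336.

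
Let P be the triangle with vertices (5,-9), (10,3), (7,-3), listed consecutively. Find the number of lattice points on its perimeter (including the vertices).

Along each edge there are gcd(|Δx|,|Δy|)+1 lattice points, so counting each shared vertex once the boundary has gcd(5,12) + gcd(3,6) + gcd(2,6) = 1+3+2 = 6.

6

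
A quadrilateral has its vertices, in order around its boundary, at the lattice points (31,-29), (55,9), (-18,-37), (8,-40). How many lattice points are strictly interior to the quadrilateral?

1011

Using the shoelace formula, 2A = |(31·9 − 55·(-29)) + (55·(-37) − (-18)·9) + ((-18)·(-40) − 8·(-37)) + (8·(-29) − 31·(-40))| = 2025, so the area is 1012.5.
The number of boundary lattice points is Σ gcd(|Δx|,|Δy|) = gcd(24,38) + gcd(73,46) + gcd(26,3) + gcd(23,11) = 2+1+1+1 = 5.
By Pick's theorem A = I + B/2 − 1, so I = 1012.5 − 5/2 + 1 = 1011.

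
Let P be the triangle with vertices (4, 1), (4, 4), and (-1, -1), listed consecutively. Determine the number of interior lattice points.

4

Using the shoelace formula, 2A = |[4·4 − 4·1] + [4·(-1) − (-1)·4] + [(-1)·1 − 4·(-1)]| = 15, so the area is 15/2.
Along each edge there are gcd(|Δx|,|Δy|)+1 lattice points, so counting each shared vertex once the boundary has gcd(0,3) + gcd(5,5) + gcd(5,2) = 3+5+1 = 9.
Pick's theorem gives I = A − B/2 + 1 = 15/2 − 9/2 + 1 = 4.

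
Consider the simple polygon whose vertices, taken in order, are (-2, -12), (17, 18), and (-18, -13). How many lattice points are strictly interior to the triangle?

The shoelace formula gives twice the area as |((-2)·18 − 17·(-12)) + (17·(-13) − (-18)·18) + ((-18)·(-12) − (-2)·(-13))| = 461, so the area is 230.5.
Along each edge there are gcd(|Δx|,|Δy|)+1 lattice points, so counting each shared vertex once the boundary has gcd(19,30) + gcd(35,31) + gcd(16,1) = 1+1+1 = 3.
By Pick's theorem A = I + B/2 − 1, so I = 230.5 − 3/2 + 1 = 230.

230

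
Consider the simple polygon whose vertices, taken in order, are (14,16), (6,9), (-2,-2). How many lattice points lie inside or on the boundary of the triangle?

19

The shoelace formula gives twice the area as |[14·9 − 6·16] + [6·(-2) − (-2)·9] + [(-2)·16 − 14·(-2)]| = 32, so the area is 16.
The number of boundary lattice points is Σ gcd(|Δx|,|Δy|) = gcd(8,7) + gcd(8,11) + gcd(16,18) = 1+1+2 = 4.
Pick's theorem gives I = A − B/2 + 1 = 16 − 4/2 + 1 = 15, so the closed region contains I + B = 15 + 4 = 19 lattice points.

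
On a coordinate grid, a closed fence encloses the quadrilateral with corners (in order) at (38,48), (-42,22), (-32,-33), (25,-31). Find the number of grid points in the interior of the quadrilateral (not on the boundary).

4565

The shoelace formula gives twice the area as |[38·22 − (-42)·48] + [(-42)·(-33) − (-32)·22] + [(-32)·(-31) − 25·(-33)] + [25·48 − 38·(-31)]| = 9137, so the area is 4568.5.
Along each edge there are gcd(|Δx|,|Δy|)+1 lattice points, so counting each shared vertex once the boundary has gcd(80,26) + gcd(10,55) + gcd(57,2) + gcd(13,79) = 2+5+1+1 = 9.
Pick's theorem gives I = A − B/2 + 1 = 4568.5 − 9/2 + 1 = 4565.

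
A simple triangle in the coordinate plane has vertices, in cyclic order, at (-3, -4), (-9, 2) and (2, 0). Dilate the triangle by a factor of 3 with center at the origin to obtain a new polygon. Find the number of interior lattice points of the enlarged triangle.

By the shoelace formula, twice the signed area is |((-3)·2 − (-9)·(-4)) + ((-9)·0 − 2·2) + (2·(-4) − (-3)·0)| = 54, so the area is 27.
Along each edge there are gcd(|Δx|,|Δy|)+1 lattice points, so counting each shared vertex once the boundary has gcd(6,6) + gcd(11,2) + gcd(5,4) = 6+1+1 = 8.
Scaling by 3 multiplies the area by 3² = 9 (so the new area is 243) and multiplies the boundary lattice-point count by 3, giving 24.
By Pick's theorem, the interior count of the dilated polygon is 243 − 24/2 + 1 = 232.

232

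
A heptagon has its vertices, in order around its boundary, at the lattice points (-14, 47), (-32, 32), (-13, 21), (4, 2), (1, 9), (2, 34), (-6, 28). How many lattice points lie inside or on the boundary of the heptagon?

561

The shoelace formula gives twice the area as |((-14)·32 − (-32)·47) + ((-32)·21 − (-13)·32) + ((-13)·2 − 4·21) + (4·9 − 1·2) + (1·34 − 2·9) + (2·28 − (-6)·34) + ((-6)·47 − (-14)·28)| = 1110, so the area is 555.
The number of boundary lattice points is Σ gcd(|Δx|,|Δy|) = gcd(18,15) + gcd(19,11) + gcd(17,19) + gcd(3,7) + gcd(1,25) + gcd(8,6) + gcd(8,19) = 3+1+1+1+1+2+1 = 10.
Pick's theorem gives I = A − B/2 + 1 = 555 − 10/2 + 1 = 551, so the closed region contains I + B = 551 + 10 = 561 lattice points.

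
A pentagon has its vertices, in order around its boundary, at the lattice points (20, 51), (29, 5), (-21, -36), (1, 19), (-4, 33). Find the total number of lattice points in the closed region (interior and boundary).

Using the shoelace formula, 2A = |(20·5 − 29·51) + (29·(-36) − (-21)·5) + ((-21)·19 − 1·(-36)) + (1·33 − (-4)·19) + ((-4)·51 − 20·33)| = 3436, so the area is 1718.
Along each edge there are gcd(|Δx|,|Δy|)+1 lattice points, so counting each shared vertex once the boundary has gcd(9,46) + gcd(50,41) + gcd(22,55) + gcd(5,14) + gcd(24,18) = 1+1+11+1+6 = 20.
Pick's theorem gives I = A − B/2 + 1 = 1718 − 20/2 + 1 = 1709, so the closed region contains I + B = 1709 + 20 = 1729 lattice points.

1729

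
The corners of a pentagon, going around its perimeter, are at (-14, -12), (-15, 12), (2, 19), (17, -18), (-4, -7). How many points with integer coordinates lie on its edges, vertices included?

9

Along each edge there are gcd(|Δx|,|Δy|)+1 lattice points, so counting each shared vertex once the boundary has gcd(1,24) + gcd(17,7) + gcd(15,37) + gcd(21,11) + gcd(10,5) = 1+1+1+1+5 = 9.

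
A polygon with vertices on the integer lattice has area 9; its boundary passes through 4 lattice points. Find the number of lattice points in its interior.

Pick's theorem A = I + B/2 − 1 rearranges to I = A − B/2 + 1 = 9 − 4/2 + 1 = 8.

8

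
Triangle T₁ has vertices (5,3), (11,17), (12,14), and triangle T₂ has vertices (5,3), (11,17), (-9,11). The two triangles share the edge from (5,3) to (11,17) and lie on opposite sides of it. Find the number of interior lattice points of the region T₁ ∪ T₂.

136

The union is the simple quadrilateral with vertices (5,3), (12,14), (11,17), (-9,11) in order.
Using the shoelace formula, 2A = |[5·14 − 12·3] + [12·17 − 11·14] + [11·11 − (-9)·17] + [(-9)·3 − 5·11]| = 276, so the area is 138.
Summing gcd(|Δx|,|Δy|) over the edges gives the boundary count: gcd(7,11) + gcd(1,3) + gcd(20,6) + gcd(14,8) = 1+1+2+2 = 6.
By Pick's theorem I = A − B/2 + 1 = 138 − 6/2 + 1 = 136.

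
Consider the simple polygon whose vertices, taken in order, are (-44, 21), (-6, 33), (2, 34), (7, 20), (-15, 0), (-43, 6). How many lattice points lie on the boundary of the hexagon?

9

Summing gcd(|Δx|,|Δy|) over the edges gives the boundary count: gcd(38,12) + gcd(8,1) + gcd(5,14) + gcd(22,20) + gcd(28,6) + gcd(1,15) = 2+1+1+2+2+1 = 9.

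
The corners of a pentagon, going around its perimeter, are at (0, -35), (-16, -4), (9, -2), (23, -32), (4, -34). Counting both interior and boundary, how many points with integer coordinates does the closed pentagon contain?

By the shoelace formula, twice the signed area is |[0·(-4) − (-16)·(-35)] + [(-16)·(-2) − 9·(-4)] + [9·(-32) − 23·(-2)] + [23·(-34) − 4·(-32)] + [4·(-35) − 0·(-34)]| = 1528, so the area is 764.
Along each edge there are gcd(|Δx|,|Δy|)+1 lattice points, so counting each shared vertex once the boundary has gcd(16,31) + gcd(25,2) + gcd(14,30) + gcd(19,2) + gcd(4,1) = 1+1+2+1+1 = 6.
Pick's theorem gives I = A − B/2 + 1 = 764 − 6/2 + 1 = 762, so the closed region contains I + B = 762 + 6 = 768 lattice points.

768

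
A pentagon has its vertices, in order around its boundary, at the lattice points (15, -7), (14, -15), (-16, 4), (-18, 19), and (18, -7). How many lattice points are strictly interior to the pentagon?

387

Using the shoelace formula, 2A = |(15·(-15) − 14·(-7)) + (14·4 − (-16)·(-15)) + ((-16)·19 − (-18)·4) + ((-18)·(-7) − 18·19) + (18·(-7) − 15·(-7))| = 780, so the area is 390.
Along each edge there are gcd(|Δx|,|Δy|)+1 lattice points, so counting each shared vertex once the boundary has gcd(1,8) + gcd(30,19) + gcd(2,15) + gcd(36,26) + gcd(3,0) = 1+1+1+2+3 = 8.
Pick's theorem gives I = A − B/2 + 1 = 390 − 8/2 + 1 = 387.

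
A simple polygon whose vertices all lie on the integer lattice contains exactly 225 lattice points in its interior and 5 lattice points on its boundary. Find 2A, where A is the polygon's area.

453

Pick's theorem states A = I + B/2 − 1, so A = 225 + 5/2 − 1 = 453/2.
Hence 2A = 453.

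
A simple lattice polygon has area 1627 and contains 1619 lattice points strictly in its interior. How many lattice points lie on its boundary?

Pick's theorem gives A = I + B/2 − 1, so B = 2(A − I + 1) = 2(1627 − 1619 + 1) = 18.

18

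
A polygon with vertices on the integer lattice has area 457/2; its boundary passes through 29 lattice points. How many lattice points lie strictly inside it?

215

Pick's theorem A = I + B/2 − 1 rearranges to I = A − B/2 + 1 = 457/2 − 29/2 + 1 = 215.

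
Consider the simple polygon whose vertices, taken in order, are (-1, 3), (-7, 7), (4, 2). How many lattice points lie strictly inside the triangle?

6

Using the shoelace formula, 2A = |((-1)·7 − (-7)·3) + ((-7)·2 − 4·7) + (4·3 − (-1)·2)| = 14, so the area is 7.
Along each edge there are gcd(|Δx|,|Δy|)+1 lattice points, so counting each shared vertex once the boundary has gcd(6,4) + gcd(11,5) + gcd(5,1) = 2+1+1 = 4.
By Pick's theorem A = I + B/2 − 1, so I = 7 − 4/2 + 1 = 6.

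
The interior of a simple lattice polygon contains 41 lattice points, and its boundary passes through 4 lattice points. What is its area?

Pick's theorem states A = I + B/2 − 1, so A = 41 + 4/2 − 1 = 42.

42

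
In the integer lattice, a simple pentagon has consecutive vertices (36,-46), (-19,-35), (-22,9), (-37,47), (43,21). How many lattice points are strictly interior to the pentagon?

By the shoelace formula, twice the signed area is |[36·(-35) − (-19)·(-46)] + [(-19)·9 − (-22)·(-35)] + [(-22)·47 − (-37)·9] + [(-37)·21 − 43·47] + [43·(-46) − 36·21]| = 9308, so the area is 4654.
Along each edge there are gcd(|Δx|,|Δy|)+1 lattice points, so counting each shared vertex once the boundary has gcd(55,11) + gcd(3,44) + gcd(15,38) + gcd(80,26) + gcd(7,67) = 11+1+1+2+1 = 16.
Pick's theorem gives I = A − B/2 + 1 = 4654 − 16/2 + 1 = 4647.

4647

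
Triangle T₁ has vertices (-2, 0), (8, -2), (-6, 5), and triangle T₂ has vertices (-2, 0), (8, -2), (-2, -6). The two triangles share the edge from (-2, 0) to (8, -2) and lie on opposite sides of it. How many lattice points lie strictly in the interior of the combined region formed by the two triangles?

The union is the simple quadrilateral with vertices (-2, 0), (-6, 5), (8, -2), (-2, -6) in order.
Using the shoelace formula, 2A = |((-2)·5 − (-6)·0) + ((-6)·(-2) − 8·5) + (8·(-6) − (-2)·(-2)) + ((-2)·0 − (-2)·(-6))| = 102, so the area is 51.
The number of boundary lattice points is Σ gcd(|Δx|,|Δy|) = gcd(4,5) + gcd(14,7) + gcd(10,4) + gcd(0,6) = 1+7+2+6 = 16.
By Pick's theorem I = A − B/2 + 1 = 51 − 16/2 + 1 = 44.

44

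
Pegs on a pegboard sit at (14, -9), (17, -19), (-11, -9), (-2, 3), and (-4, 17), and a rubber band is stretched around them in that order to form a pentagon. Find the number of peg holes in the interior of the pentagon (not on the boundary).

371

Using the shoelace formula, 2A = |(14·(-19) − 17·(-9)) + (17·(-9) − (-11)·(-19)) + ((-11)·3 − (-2)·(-9)) + ((-2)·17 − (-4)·3) + ((-4)·(-9) − 14·17)| = 750, so the area is 375.
The number of boundary lattice points is Σ gcd(|Δx|,|Δy|) = gcd(3,10) + gcd(28,10) + gcd(9,12) + gcd(2,14) + gcd(18,26) = 1+2+3+2+2 = 10.
Pick's theorem gives I = A − B/2 + 1 = 375 − 10/2 + 1 = 371.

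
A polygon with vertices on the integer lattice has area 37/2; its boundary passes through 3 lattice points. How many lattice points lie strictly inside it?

From Pick's theorem, I = A − B/2 + 1 = 37/2 − 3/2 + 1 = 18.

18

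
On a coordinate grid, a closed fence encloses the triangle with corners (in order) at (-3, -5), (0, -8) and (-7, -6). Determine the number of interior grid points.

Using the shoelace formula, 2A = |((-3)·(-8) − 0·(-5)) + (0·(-6) − (-7)·(-8)) + ((-7)·(-5) − (-3)·(-6))| = 15, so the area is 7.5.
Along each edge there are gcd(|Δx|,|Δy|)+1 lattice points, so counting each shared vertex once the boundary has gcd(3,3) + gcd(7,2) + gcd(4,1) = 3+1+1 = 5.
Pick's theorem gives I = A − B/2 + 1 = 7.5 − 5/2 + 1 = 6.

6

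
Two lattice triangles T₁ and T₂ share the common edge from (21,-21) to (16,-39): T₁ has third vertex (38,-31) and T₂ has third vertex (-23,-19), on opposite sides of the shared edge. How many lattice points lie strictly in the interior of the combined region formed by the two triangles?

577

The union is the simple quadrilateral with vertices (21,-21), (38,-31), (16,-39), (-23,-19) in order.
By the shoelace formula, twice the signed area is |(21·(-31) − 38·(-21)) + (38·(-39) − 16·(-31)) + (16·(-19) − (-23)·(-39)) + ((-23)·(-21) − 21·(-19))| = 1158, so the area is 579.
The number of boundary lattice points is Σ gcd(|Δx|,|Δy|) = gcd(17,10) + gcd(22,8) + gcd(39,20) + gcd(44,2) = 1+2+1+2 = 6.
By Pick's theorem I = A − B/2 + 1 = 579 − 6/2 + 1 = 577.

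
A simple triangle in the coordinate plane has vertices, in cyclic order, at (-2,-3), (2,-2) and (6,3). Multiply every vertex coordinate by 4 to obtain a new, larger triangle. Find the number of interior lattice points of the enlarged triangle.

Using the shoelace formula, 2A = |((-2)·(-2) − 2·(-3)) + (2·3 − 6·(-2)) + (6·(-3) − (-2)·3)| = 16, so the area is 8.
Along each edge there are gcd(|Δx|,|Δy|)+1 lattice points, so counting each shared vertex once the boundary has gcd(4,1) + gcd(4,5) + gcd(8,6) = 1+1+2 = 4.
Scaling by 4 multiplies the area by 4² = 16 (so the new area is 128) and multiplies the boundary lattice-point count by 4, giving 16.
By Pick's theorem, the interior count of the dilated polygon is 128 − 16/2 + 1 = 121.

121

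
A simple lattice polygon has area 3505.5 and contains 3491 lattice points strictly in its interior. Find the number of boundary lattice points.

31

Pick's theorem gives A = I + B/2 − 1, so B = 2(A − I + 1) = 2(3505.5 − 3491 + 1) = 31.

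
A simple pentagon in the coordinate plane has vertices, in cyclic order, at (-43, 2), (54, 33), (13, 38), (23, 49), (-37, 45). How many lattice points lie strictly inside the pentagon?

2281

By the shoelace formula, twice the signed area is |((-43)·33 − 54·2) + (54·38 − 13·33) + (13·49 − 23·38) + (23·45 − (-37)·49) + ((-37)·2 − (-43)·45)| = 4568, so the area is 2284.
The number of boundary lattice points is Σ gcd(|Δx|,|Δy|) = gcd(97,31) + gcd(41,5) + gcd(10,11) + gcd(60,4) + gcd(6,43) = 1+1+1+4+1 = 8.
By Pick's theorem A = I + B/2 − 1, so I = 2284 − 8/2 + 1 = 2281.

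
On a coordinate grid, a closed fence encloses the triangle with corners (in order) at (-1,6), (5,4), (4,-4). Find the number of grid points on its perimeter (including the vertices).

8

Along each edge there are gcd(|Δx|,|Δy|)+1 lattice points, so counting each shared vertex once the boundary has gcd(6,2) + gcd(1,8) + gcd(5,10) = 2+1+5 = 8.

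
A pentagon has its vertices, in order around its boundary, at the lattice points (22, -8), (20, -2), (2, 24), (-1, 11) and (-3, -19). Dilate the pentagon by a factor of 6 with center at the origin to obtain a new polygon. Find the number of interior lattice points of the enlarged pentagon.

The shoelace formula gives twice the area as |(22·(-2) − 20·(-8)) + (20·24 − 2·(-2)) + (2·11 − (-1)·24) + ((-1)·(-19) − (-3)·11) + ((-3)·(-8) − 22·(-19))| = 1140, so the area is 570.
Summing gcd(|Δx|,|Δy|) over the edges gives the boundary count: gcd(2,6) + gcd(18,26) + gcd(3,13) + gcd(2,30) + gcd(25,11) = 2+2+1+2+1 = 8.
Scaling by 6 multiplies the area by 6² = 36 (so the new area is 20520) and multiplies the boundary lattice-point count by 6, giving 48.
By Pick's theorem, the interior count of the dilated polygon is 20520 − 48/2 + 1 = 20497.

20497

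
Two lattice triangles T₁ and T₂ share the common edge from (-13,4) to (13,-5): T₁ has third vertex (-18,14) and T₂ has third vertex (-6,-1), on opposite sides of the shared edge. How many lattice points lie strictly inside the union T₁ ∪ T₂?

The union is the simple quadrilateral with vertices (-13,4), (-18,14), (13,-5), (-6,-1) in order.
The shoelace formula gives twice the area as |((-13)·14 − (-18)·4) + ((-18)·(-5) − 13·14) + (13·(-1) − (-6)·(-5)) + ((-6)·4 − (-13)·(-1))| = 282, so the area is 141.
Along each edge there are gcd(|Δx|,|Δy|)+1 lattice points, so counting each shared vertex once the boundary has gcd(5,10) + gcd(31,19) + gcd(19,4) + gcd(7,5) = 5+1+1+1 = 8.
By Pick's theorem I = A − B/2 + 1 = 141 − 8/2 + 1 = 138.

138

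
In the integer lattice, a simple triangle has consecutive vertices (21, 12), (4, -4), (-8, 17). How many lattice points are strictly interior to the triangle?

By the shoelace formula, twice the signed area is |(21·(-4) − 4·12) + (4·17 − (-8)·(-4)) + ((-8)·12 − 21·17)| = 549, so the area is 549/2.
Summing gcd(|Δx|,|Δy|) over the edges gives the boundary count: gcd(17,16) + gcd(12,21) + gcd(29,5) = 1+3+1 = 5.
By Pick's theorem A = I + B/2 − 1, so I = 549/2 − 5/2 + 1 = 273.

273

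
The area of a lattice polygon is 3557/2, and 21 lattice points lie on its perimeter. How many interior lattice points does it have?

From Pick's theorem, I = A − B/2 + 1 = 3557/2 − 21/2 + 1 = 1769.

1769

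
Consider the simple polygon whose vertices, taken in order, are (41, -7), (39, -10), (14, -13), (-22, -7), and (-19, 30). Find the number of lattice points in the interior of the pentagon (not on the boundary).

1385

Using the shoelace formula, 2A = |[41·(-10) − 39·(-7)] + [39·(-13) − 14·(-10)] + [14·(-7) − (-22)·(-13)] + [(-22)·30 − (-19)·(-7)] + [(-19)·(-7) − 41·30]| = 2778, so the area is 1389.
Along each edge there are gcd(|Δx|,|Δy|)+1 lattice points, so counting each shared vertex once the boundary has gcd(2,3) + gcd(25,3) + gcd(36,6) + gcd(3,37) + gcd(60,37) = 1+1+6+1+1 = 10.
By Pick's theorem A = I + B/2 − 1, so I = 1389 − 10/2 + 1 = 1385.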